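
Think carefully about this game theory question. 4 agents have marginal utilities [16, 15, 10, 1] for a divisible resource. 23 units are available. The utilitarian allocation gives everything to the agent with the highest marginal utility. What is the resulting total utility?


Step 1: The marginal utilities are [16, 15, 10, 1]
Step 2: The highest marginal utility is 16
Step 3: All 23 units go to that agent
Step 4: Total utility = 16 * 23 = 368

368


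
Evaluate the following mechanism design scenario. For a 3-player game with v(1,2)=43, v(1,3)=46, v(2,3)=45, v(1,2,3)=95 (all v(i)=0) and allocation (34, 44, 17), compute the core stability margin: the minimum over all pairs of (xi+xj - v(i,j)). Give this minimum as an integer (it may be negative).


Step 1: Slack for coalition (1,2): x1+x2 - v12 = 78 - 43 = 35
Step 2: Slack for coalition (1,3): x1+x3 - v13 = 51 - 46 = 5
Step 3: Slack for coalition (2,3): x2+x3 - v23 = 61 - 45 = 16
Step 4: Minimum slack = min(35, 5, 16) = 5, attained by (1,3); no pair can gain by deviating, so the allocation is in the core

5


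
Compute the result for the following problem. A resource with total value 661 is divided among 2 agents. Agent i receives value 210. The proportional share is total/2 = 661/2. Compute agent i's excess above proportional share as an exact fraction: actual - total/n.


Step 1: Proportional share = 661/2
Step 2: Agent's actual allocation = 210
Step 3: Excess = 210 - 661/2 = -241/2

-241/2


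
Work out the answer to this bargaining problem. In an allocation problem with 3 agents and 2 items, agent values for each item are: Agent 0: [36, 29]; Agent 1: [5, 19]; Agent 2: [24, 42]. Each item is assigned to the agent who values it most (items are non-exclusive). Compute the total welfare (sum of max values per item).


Step 1: For each item, find the maximum value among all agents.
Step 2: Item 0 -> Agent 0 (value 36)
Step 3: Item 1 -> Agent 2 (value 42)
Step 4: Total welfare = 36 + 42 = 78

78


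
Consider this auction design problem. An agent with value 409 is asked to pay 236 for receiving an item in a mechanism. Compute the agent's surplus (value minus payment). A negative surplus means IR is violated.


Step 1: Surplus = value - payment = 409 - 236 = 173
Step 2: IR is satisfied (surplus >= 0)

173


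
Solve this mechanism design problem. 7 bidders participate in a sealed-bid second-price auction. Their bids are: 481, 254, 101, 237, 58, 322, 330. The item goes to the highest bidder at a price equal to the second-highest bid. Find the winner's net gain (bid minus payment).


Step 1: Sort bids in descending order: 481, 330, 322, 254, 237, 101, 58
Step 2: The winning bid is the highest: 481
Step 3: The payment equals the second-highest bid: 330
Step 4: Surplus = winner's bid - payment = 481 - 330 = 151

151


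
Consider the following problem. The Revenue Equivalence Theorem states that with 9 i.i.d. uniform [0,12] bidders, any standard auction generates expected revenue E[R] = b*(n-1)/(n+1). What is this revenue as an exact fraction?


Step 1: By Revenue Equivalence, expected revenue = b*(n-1)/(n+1)
Step 2: Substituting n = 9, b = 12
Step 3: Revenue = 12*(9-1)/(9+1) = 12*8/10
Step 4: Revenue = 96/10 = 48/5

48/5


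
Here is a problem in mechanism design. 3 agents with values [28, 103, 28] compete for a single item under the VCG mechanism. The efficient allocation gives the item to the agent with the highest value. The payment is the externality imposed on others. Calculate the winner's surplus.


Step 1: The winner is the agent with the highest value: agent 1 with value 103
Step 2: Values of other agents: [28, 28]
Step 3: VCG payment = max of others' values = 28
Step 4: Surplus = 103 - 28 = 75

75


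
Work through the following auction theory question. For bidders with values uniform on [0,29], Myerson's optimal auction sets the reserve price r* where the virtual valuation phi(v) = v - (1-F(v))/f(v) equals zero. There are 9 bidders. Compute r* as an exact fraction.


Step 1: For U[0,29], F(v) = v/29 and f(v) = 1/29
Step 2: phi(v) = v - (1 - v/29)/(1/29) = v - (29 - v) = 2v - 29
Step 3: Set phi(r*) = 0: 2r* - 29 = 0
Step 4: r* = 29/2 (the number of bidders n = 9 does not enter)

29/2


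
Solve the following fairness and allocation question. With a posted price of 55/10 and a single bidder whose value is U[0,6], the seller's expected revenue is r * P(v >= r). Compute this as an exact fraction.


Step 1: Posted price r = 11/2, value support [0,6]
Step 2: P(v >= r) = (6 - 11/2)/6 = 1/12
Step 3: Expected revenue = r * P(v >= r) = 11/2 * 1/12
Step 4: Revenue = 11/24

11/24


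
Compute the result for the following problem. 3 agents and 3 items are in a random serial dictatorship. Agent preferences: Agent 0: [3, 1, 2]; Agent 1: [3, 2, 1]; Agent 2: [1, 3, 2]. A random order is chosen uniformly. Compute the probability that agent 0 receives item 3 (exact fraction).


Step 1: Agent 0 wants item 3
Step 2: There are 6 possible orderings of agents
Step 3: In 3 orderings, agent 0 gets item 3
Step 4: Probability = 3/6 = 1/2

1/2


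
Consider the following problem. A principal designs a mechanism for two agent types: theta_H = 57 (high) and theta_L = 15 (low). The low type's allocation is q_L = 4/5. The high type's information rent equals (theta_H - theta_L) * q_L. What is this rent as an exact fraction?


Step 1: theta_H - theta_L = 57 - 15 = 42
Step 2: Information rent = (theta_H - theta_L) * q_L
Step 3: = 42 * 4/5
Step 4: = 168/5

168/5


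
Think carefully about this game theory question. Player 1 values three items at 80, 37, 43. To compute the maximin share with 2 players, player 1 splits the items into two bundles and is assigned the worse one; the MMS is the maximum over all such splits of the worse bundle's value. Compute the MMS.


Step 1: Item values = 80, 37, 43
Step 2: Enumerate all 2-bundle partitions and take the smaller bundle:
  Partition 1: {80} vs {37,43} -> bundles 80, 80; min = 80
  Partition 2: {37} vs {80,43} -> bundles 37, 123; min = 37
  Partition 3: {43} vs {80,37} -> bundles 43, 117; min = 43
Step 3: MMS = max(80, 37, 43) = 80

80


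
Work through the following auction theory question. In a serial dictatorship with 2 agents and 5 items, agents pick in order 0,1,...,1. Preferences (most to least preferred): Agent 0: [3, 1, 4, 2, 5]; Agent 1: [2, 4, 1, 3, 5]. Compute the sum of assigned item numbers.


Step 1: Agent 0 picks item 3
Step 2: Agent 1 picks item 2
Step 3: Sum = 3 + 2 = 5

5


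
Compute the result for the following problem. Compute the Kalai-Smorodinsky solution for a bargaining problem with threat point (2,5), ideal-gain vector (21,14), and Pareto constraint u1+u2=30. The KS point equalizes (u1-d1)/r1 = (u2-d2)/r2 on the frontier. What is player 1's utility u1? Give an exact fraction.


Step 1: At the KS point, (u1-d1)/r1 = (u2-d2)/r2 = t and u1+u2 = 30
Step 2: u1 = d1 + r1*t and u2 = d2 + r2*t, so (d1 + r1*t) + (d2 + r2*t) = 30
Step 3: t = (30 - 2 - 5)/(21 + 14) = 23/35
Step 4: u1 = d1 + r1*t = 2 + 21 * 23/35 = 79/5
Step 5: (Check: u2 = d2 + r2*t = 71/5; u1+u2 = 79/5 + 71/5 = 30, on the frontier.)

79/5


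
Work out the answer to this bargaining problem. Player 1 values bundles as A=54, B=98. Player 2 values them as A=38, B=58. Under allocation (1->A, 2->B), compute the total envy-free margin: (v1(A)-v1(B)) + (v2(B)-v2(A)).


Step 1: Player 1's margin = v1(A) - v1(B) = 54 - 98 = -44
Step 2: Player 2's margin = v2(B) - v2(A) = 58 - 38 = 20
Step 3: Total margin = -44 + 20 = -24

-24


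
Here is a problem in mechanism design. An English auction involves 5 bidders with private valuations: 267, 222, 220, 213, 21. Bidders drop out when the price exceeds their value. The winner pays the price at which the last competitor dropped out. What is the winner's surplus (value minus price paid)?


Step 1: Identify the highest value: 267
Step 2: Identify the second-highest value: 222
Step 3: The final price = second-highest value = 222
Step 4: Surplus = 267 - 222 = 45

45


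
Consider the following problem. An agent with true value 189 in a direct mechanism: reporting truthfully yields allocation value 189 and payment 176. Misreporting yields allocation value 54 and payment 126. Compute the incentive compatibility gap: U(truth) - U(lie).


Step 1: U(truth) = value - payment = 189 - 176 = 13
Step 2: U(lie) = allocation - payment = 54 - 126 = -72
Step 3: IC gap = 13 - (-72) = 85

85


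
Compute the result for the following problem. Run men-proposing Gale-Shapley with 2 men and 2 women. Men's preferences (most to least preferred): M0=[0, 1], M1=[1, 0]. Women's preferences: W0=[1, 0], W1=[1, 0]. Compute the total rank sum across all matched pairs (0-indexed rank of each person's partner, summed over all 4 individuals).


Step 1: Run Gale-Shapley (men propose, women hold best offer):
  M0 proposes to W0; she accepts
  M1 proposes to W1; she accepts
Step 2: Final matching: W0-M0, W1-M1
Step 3: 0-indexed ranks (man's rank of his match, then woman's): 0 + 1 + 0 + 0
Step 4: Total rank sum = 1

1


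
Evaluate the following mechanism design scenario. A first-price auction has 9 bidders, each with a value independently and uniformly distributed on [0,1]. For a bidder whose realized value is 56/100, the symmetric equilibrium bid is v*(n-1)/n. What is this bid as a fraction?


Step 1: The symmetric BNE bidding function is b(v) = v * (n-1) / n
Step 2: Substitute v = 14/25 and n = 9
Step 3: b = 14/25 * 8/9
Step 4: b = 112/225

112/225


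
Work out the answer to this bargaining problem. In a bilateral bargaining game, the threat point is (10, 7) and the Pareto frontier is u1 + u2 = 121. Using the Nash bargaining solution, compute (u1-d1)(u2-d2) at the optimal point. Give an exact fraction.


Step 1: The Nash solution splits surplus symmetrically above the disagreement point
Step 2: u1 = (total + d1 - d2)/2 = (121 + 10 - 7)/2 = 62
Step 3: u2 = (total - d1 + d2)/2 = (121 - 10 + 7)/2 = 59
Step 4: Nash product = (62 - 10) * (59 - 7)
Step 5: = 52 * 52 = 2704

2704


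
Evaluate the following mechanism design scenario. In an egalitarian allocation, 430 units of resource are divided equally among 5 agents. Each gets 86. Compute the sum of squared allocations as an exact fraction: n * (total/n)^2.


Step 1: Each agent's share = 430/5 = 86
Step 2: Square of each share = (86)^2 = 7396
Step 3: Sum of squares = 5 * 7396 = 36980

36980


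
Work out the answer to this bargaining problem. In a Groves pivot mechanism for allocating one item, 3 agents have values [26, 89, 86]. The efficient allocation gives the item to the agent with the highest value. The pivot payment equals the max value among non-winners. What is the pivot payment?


Step 1: The efficient winner is agent 1 with value 89
Step 2: Other agents' values: [26, 86]
Step 3: Pivot payment = max(others) = 86
Step 4: The winner pays 86

86


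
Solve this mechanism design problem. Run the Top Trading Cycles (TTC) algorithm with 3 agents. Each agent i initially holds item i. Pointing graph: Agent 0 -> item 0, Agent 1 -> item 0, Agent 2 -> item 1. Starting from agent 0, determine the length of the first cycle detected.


Step 1: Trace the pointer graph from agent 0: 0 -> 0
Step 2: A cycle is detected when we revisit agent 0
Step 3: The cycle is: 0 -> 0
Step 4: Cycle length = 1

1


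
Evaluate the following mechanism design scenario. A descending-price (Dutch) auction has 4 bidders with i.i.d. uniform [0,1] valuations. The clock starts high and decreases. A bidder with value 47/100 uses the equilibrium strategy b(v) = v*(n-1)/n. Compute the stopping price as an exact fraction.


Step 1: Dutch auctions are strategically equivalent to first-price auctions
Step 2: The equilibrium bid is b(v) = v*(n-1)/n
Step 3: b = 47/100 * 3/4
Step 4: b = 141/400

141/400


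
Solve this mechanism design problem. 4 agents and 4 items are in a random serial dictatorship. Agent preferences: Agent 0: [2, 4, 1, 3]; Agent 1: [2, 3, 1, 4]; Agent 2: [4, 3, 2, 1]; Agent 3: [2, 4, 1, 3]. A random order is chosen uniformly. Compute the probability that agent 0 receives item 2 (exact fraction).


Step 1: Agent 0 wants item 2
Step 2: There are 24 possible orderings of agents
Step 3: In 8 orderings, agent 0 gets item 2
Step 4: Probability = 8/24 = 1/3

1/3


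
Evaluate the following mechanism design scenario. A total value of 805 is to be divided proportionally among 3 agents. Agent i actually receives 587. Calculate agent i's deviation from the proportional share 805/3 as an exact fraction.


Step 1: Proportional share = 805/3
Step 2: Agent's actual allocation = 587
Step 3: Excess = 587 - 805/3 = 956/3

956/3


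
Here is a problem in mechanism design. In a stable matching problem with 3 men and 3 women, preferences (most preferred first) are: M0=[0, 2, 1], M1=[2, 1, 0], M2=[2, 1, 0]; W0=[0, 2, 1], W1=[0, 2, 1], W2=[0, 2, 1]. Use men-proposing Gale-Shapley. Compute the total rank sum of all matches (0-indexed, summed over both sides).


Step 1: Run Gale-Shapley (men propose, women hold best offer):
  M0 proposes to W0; she accepts
  M1 proposes to W2; she accepts
  M2 proposes to W2; she switches from M1
  M1 proposes to W1; she accepts
Step 2: Final matching: W0-M0, W1-M1, W2-M2
Step 3: 0-indexed ranks (man's rank of his match, then woman's): 0 + 0 + 1 + 2 + 0 + 1
Step 4: Total rank sum = 4

4


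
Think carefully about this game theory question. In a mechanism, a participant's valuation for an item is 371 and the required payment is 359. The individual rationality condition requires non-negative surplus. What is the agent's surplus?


Step 1: Surplus = value - payment = 371 - 359 = 12
Step 2: IR is satisfied (surplus >= 0)

12


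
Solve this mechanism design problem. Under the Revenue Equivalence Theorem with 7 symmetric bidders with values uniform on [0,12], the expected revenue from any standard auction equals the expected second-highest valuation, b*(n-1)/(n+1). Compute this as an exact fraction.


Step 1: By Revenue Equivalence, expected revenue = b*(n-1)/(n+1)
Step 2: Substituting n = 7, b = 12
Step 3: Revenue = 12*(7-1)/(7+1) = 12*6/8
Step 4: Revenue = 72/8 = 9

9


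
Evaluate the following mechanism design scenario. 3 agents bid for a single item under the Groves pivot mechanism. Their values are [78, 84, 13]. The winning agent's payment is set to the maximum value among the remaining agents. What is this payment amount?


Step 1: The efficient winner is agent 1 with value 84
Step 2: Other agents' values: [78, 13]
Step 3: Pivot payment = max(others) = 78
Step 4: The winner pays 78

78


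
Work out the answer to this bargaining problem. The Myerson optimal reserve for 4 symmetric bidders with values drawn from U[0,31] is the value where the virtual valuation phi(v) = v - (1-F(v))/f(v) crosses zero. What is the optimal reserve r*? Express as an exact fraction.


Step 1: For U[0,31], F(v) = v/31 and f(v) = 1/31
Step 2: phi(v) = v - (1 - v/31)/(1/31) = v - (31 - v) = 2v - 31
Step 3: Set phi(r*) = 0: 2r* - 31 = 0
Step 4: r* = 31/2 (the number of bidders n = 4 does not enter)

31/2


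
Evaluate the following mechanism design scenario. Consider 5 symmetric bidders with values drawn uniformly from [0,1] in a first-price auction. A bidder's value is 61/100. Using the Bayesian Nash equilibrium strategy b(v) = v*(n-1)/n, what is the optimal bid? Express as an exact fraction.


Step 1: The symmetric BNE bidding function is b(v) = v * (n-1) / n
Step 2: Substitute v = 61/100 and n = 5
Step 3: b = 61/100 * 4/5
Step 4: b = 61/125

61/125


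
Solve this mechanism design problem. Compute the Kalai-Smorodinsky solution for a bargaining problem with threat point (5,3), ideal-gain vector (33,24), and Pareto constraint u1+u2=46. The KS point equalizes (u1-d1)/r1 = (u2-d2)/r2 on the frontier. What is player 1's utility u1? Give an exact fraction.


Step 1: At the KS point, (u1-d1)/r1 = (u2-d2)/r2 = t and u1+u2 = 46
Step 2: u1 = d1 + r1*t and u2 = d2 + r2*t, so (d1 + r1*t) + (d2 + r2*t) = 46
Step 3: t = (46 - 5 - 3)/(33 + 24) = 38/57 = 2/3
Step 4: u1 = d1 + r1*t = 5 + 33 * 2/3 = 27
Step 5: (Check: u2 = d2 + r2*t = 19; u1+u2 = 27 + 19 = 46, on the frontier.)

27


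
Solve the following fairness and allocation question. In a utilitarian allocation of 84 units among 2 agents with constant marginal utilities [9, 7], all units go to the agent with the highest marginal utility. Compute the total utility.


Step 1: The marginal utilities are [9, 7]
Step 2: The highest marginal utility is 9
Step 3: All 84 units go to that agent
Step 4: Total utility = 9 * 84 = 756

756


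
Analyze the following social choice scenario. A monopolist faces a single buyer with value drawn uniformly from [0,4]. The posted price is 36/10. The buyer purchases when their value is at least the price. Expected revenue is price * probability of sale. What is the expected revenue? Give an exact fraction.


Step 1: Posted price r = 18/5, value support [0,4]
Step 2: P(v >= r) = (4 - 18/5)/4 = 1/10
Step 3: Expected revenue = r * P(v >= r) = 18/5 * 1/10
Step 4: Revenue = 9/25

9/25


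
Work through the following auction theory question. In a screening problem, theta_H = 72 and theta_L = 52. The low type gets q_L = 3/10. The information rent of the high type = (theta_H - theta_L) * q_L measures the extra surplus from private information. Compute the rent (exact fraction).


Step 1: theta_H - theta_L = 72 - 52 = 20
Step 2: Information rent = (theta_H - theta_L) * q_L
Step 3: = 20 * 3/10
Step 4: = 6

6


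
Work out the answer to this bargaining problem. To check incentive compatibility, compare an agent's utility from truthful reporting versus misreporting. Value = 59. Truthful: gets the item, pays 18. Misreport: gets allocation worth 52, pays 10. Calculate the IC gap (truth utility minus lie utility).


Step 1: U(truth) = value - payment = 59 - 18 = 41
Step 2: U(lie) = allocation - payment = 52 - 10 = 42
Step 3: IC gap = 41 - 42 = -1

-1


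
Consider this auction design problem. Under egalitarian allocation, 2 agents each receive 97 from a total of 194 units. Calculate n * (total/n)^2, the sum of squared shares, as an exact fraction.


Step 1: Each agent's share = 194/2 = 97
Step 2: Square of each share = (97)^2 = 9409
Step 3: Sum of squares = 2 * 9409 = 18818

18818


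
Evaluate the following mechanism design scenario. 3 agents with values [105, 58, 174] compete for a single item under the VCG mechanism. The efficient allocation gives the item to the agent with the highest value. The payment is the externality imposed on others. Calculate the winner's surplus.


Step 1: The winner is the agent with the highest value: agent 2 with value 174
Step 2: Values of other agents: [105, 58]
Step 3: VCG payment = max of others' values = 105
Step 4: Surplus = 174 - 105 = 69

69


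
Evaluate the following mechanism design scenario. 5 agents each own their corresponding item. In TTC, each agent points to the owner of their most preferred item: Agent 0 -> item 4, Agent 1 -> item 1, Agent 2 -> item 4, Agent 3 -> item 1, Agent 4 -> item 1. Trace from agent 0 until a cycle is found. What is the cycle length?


Step 1: Trace the pointer graph from agent 0: 0 -> 4 -> 1 -> 1
Step 2: A cycle is detected when we revisit agent 1
Step 3: The cycle is: 1 -> 1
Step 4: Cycle length = 1

1


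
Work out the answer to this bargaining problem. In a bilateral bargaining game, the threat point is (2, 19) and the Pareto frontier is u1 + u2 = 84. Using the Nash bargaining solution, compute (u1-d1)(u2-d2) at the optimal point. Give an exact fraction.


Step 1: The Nash solution splits surplus symmetrically above the disagreement point
Step 2: u1 = (total + d1 - d2)/2 = (84 + 2 - 19)/2 = 67/2
Step 3: u2 = (total - d1 + d2)/2 = (84 - 2 + 19)/2 = 101/2
Step 4: Nash product = (67/2 - 2) * (101/2 - 19)
Step 5: = 63/2 * 63/2 = 3969/4

3969/4


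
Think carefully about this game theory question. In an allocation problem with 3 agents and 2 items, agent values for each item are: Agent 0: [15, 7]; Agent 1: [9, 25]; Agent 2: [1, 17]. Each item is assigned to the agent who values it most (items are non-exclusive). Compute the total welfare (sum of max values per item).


Step 1: For each item, find the maximum value among all agents.
Step 2: Item 0 -> Agent 0 (value 15)
Step 3: Item 1 -> Agent 1 (value 25)
Step 4: Total welfare = 15 + 25 = 40

40


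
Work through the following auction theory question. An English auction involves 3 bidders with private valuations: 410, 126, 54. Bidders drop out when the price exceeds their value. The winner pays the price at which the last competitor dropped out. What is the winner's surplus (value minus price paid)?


Step 1: Identify the highest value: 410
Step 2: Identify the second-highest value: 126
Step 3: The final price = second-highest value = 126
Step 4: Surplus = 410 - 126 = 284

284


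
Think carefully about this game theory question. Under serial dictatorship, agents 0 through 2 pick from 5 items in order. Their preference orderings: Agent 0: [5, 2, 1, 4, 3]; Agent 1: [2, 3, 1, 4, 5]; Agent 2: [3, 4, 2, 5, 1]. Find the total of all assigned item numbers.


Step 1: Agent 0 picks item 5
Step 2: Agent 1 picks item 2
Step 3: Agent 2 picks item 3
Step 4: Sum = 5 + 2 + 3 = 10

10


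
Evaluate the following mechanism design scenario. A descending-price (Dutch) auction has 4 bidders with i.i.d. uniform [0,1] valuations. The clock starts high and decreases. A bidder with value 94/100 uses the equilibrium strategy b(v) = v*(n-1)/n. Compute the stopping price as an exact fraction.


Step 1: Dutch auctions are strategically equivalent to first-price auctions
Step 2: The equilibrium bid is b(v) = v*(n-1)/n
Step 3: b = 47/50 * 3/4
Step 4: b = 141/200

141/200


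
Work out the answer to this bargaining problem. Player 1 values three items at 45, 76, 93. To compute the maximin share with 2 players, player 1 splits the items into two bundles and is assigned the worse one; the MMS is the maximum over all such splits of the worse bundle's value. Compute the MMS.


Step 1: Item values = 45, 76, 93
Step 2: Enumerate all 2-bundle partitions and take the smaller bundle:
  Partition 1: {45} vs {76,93} -> bundles 45, 169; min = 45
  Partition 2: {76} vs {45,93} -> bundles 76, 138; min = 76
  Partition 3: {93} vs {45,76} -> bundles 93, 121; min = 93
Step 3: MMS = max(45, 76, 93) = 93

93


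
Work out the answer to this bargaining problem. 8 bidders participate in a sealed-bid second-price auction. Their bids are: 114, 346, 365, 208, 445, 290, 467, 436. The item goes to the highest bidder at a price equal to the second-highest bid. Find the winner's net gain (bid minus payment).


Step 1: Sort bids in descending order: 467, 445, 436, 365, 346, 290, 208, 114
Step 2: The winning bid is the highest: 467
Step 3: The payment equals the second-highest bid: 445
Step 4: Surplus = winner's bid - payment = 467 - 445 = 22

22


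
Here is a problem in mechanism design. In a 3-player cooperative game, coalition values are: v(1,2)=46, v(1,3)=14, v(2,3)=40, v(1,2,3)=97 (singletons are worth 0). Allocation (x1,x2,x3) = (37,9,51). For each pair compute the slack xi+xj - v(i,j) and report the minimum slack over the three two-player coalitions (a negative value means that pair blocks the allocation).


Step 1: Slack for coalition (1,2): x1+x2 - v12 = 46 - 46 = 0
Step 2: Slack for coalition (1,3): x1+x3 - v13 = 88 - 14 = 74
Step 3: Slack for coalition (2,3): x2+x3 - v23 = 60 - 40 = 20
Step 4: Minimum slack = min(0, 74, 20) = 0, attained by (1,2); no pair can gain by deviating, so the allocation is in the core

0


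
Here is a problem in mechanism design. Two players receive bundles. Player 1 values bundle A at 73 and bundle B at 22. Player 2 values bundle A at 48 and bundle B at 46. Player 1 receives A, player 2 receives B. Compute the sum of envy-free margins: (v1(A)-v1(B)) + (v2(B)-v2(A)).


Step 1: Player 1's margin = v1(A) - v1(B) = 73 - 22 = 51
Step 2: Player 2's margin = v2(B) - v2(A) = 46 - 48 = -2
Step 3: Total margin = 51 + -2 = 49

49


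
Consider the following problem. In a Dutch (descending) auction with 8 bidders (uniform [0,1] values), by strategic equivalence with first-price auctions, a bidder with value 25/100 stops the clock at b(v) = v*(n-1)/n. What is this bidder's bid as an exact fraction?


Step 1: Dutch auctions are strategically equivalent to first-price auctions
Step 2: The equilibrium bid is b(v) = v*(n-1)/n
Step 3: b = 1/4 * 7/8
Step 4: b = 7/32

7/32


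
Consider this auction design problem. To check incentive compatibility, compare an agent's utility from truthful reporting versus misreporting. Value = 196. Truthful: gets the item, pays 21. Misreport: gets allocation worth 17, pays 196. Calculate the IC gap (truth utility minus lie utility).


Step 1: U(truth) = value - payment = 196 - 21 = 175
Step 2: U(lie) = allocation - payment = 17 - 196 = -179
Step 3: IC gap = 175 - (-179) = 354

354


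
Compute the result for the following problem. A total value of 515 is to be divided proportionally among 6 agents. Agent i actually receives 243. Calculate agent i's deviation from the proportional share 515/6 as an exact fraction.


Step 1: Proportional share = 515/6
Step 2: Agent's actual allocation = 243
Step 3: Excess = 243 - 515/6 = 943/6

943/6


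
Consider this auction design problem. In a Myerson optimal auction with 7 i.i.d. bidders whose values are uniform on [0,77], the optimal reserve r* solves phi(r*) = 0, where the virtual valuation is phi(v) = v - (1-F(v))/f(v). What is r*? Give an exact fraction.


Step 1: For U[0,77], F(v) = v/77 and f(v) = 1/77
Step 2: phi(v) = v - (1 - v/77)/(1/77) = v - (77 - v) = 2v - 77
Step 3: Set phi(r*) = 0: 2r* - 77 = 0
Step 4: r* = 77/2 (the number of bidders n = 7 does not enter)

77/2


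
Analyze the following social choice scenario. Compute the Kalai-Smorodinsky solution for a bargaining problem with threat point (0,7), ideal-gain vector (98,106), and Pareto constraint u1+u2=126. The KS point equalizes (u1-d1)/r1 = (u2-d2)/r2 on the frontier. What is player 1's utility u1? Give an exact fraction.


Step 1: At the KS point, (u1-d1)/r1 = (u2-d2)/r2 = t and u1+u2 = 126
Step 2: u1 = d1 + r1*t and u2 = d2 + r2*t, so (d1 + r1*t) + (d2 + r2*t) = 126
Step 3: t = (126 - 0 - 7)/(98 + 106) = 119/204 = 7/12
Step 4: u1 = d1 + r1*t = 0 + 98 * 7/12 = 343/6
Step 5: (Check: u2 = d2 + r2*t = 413/6; u1+u2 = 343/6 + 413/6 = 126, on the frontier.)

343/6


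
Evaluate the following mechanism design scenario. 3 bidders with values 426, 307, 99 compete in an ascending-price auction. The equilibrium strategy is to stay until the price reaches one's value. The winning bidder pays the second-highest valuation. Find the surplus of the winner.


Step 1: Identify the highest value: 426
Step 2: Identify the second-highest value: 307
Step 3: The final price = second-highest value = 307
Step 4: Surplus = 426 - 307 = 119

119


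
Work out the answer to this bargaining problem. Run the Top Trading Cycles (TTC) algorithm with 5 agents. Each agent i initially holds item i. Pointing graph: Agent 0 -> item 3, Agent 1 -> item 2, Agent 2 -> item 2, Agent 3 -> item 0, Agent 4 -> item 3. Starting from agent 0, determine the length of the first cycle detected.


Step 1: Trace the pointer graph from agent 0: 0 -> 3 -> 0
Step 2: A cycle is detected when we revisit agent 0
Step 3: The cycle is: 0 -> 3 -> 0
Step 4: Cycle length = 2

2


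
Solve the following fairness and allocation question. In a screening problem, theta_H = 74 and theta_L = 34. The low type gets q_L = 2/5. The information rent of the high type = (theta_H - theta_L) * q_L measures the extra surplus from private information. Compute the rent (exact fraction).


Step 1: theta_H - theta_L = 74 - 34 = 40
Step 2: Information rent = (theta_H - theta_L) * q_L
Step 3: = 40 * 2/5
Step 4: = 16

16


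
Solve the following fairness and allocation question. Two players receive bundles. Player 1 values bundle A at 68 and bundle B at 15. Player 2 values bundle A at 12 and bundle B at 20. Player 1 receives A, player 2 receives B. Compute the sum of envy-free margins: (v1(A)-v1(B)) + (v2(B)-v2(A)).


Step 1: Player 1's margin = v1(A) - v1(B) = 68 - 15 = 53
Step 2: Player 2's margin = v2(B) - v2(A) = 20 - 12 = 8
Step 3: Total margin = 53 + 8 = 61

61


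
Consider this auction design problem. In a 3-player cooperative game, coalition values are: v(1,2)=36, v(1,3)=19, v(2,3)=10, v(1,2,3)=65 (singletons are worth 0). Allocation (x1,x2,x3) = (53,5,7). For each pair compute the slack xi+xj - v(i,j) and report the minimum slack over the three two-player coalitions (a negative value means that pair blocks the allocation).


Step 1: Slack for coalition (1,2): x1+x2 - v12 = 58 - 36 = 22
Step 2: Slack for coalition (1,3): x1+x3 - v13 = 60 - 19 = 41
Step 3: Slack for coalition (2,3): x2+x3 - v23 = 12 - 10 = 2
Step 4: Minimum slack = min(22, 41, 2) = 2, attained by (2,3); no pair can gain by deviating, so the allocation is in the core

2


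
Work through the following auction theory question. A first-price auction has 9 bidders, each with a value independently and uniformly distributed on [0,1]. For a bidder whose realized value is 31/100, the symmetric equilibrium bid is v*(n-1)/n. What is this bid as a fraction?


Step 1: The symmetric BNE bidding function is b(v) = v * (n-1) / n
Step 2: Substitute v = 31/100 and n = 9
Step 3: b = 31/100 * 8/9
Step 4: b = 62/225

62/225


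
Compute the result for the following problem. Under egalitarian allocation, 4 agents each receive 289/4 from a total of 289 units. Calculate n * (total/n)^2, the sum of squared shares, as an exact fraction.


Step 1: Each agent's share = 289/4
Step 2: Square of each share = (289/4)^2 = 83521/16
Step 3: Sum of squares = 4 * 83521/16 = 83521/4

83521/4


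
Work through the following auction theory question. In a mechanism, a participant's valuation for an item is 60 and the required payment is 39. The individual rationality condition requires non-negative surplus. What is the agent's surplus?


Step 1: Surplus = value - payment = 60 - 39 = 21
Step 2: IR is satisfied (surplus >= 0)

21


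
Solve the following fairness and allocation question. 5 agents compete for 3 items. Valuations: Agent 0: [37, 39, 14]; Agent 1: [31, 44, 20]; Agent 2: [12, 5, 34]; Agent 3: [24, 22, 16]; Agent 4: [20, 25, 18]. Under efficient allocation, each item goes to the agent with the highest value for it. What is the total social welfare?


Step 1: For each item, find the maximum value among all agents.
Step 2: Item 0 -> Agent 0 (value 37)
Step 3: Item 1 -> Agent 1 (value 44)
Step 4: Item 2 -> Agent 2 (value 34)
Step 5: Total welfare = 37 + 44 + 34 = 115

115


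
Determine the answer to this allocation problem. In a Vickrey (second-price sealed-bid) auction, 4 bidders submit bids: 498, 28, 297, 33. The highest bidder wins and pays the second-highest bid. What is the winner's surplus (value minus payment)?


Step 1: Sort bids in descending order: 498, 297, 33, 28
Step 2: The winning bid is the highest: 498
Step 3: The payment equals the second-highest bid: 297
Step 4: Surplus = winner's bid - payment = 498 - 297 = 201

201


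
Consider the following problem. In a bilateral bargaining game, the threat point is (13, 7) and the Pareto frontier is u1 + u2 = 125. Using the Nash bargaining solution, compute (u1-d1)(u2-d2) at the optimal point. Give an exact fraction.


Step 1: The Nash solution splits surplus symmetrically above the disagreement point
Step 2: u1 = (total + d1 - d2)/2 = (125 + 13 - 7)/2 = 131/2
Step 3: u2 = (total - d1 + d2)/2 = (125 - 13 + 7)/2 = 119/2
Step 4: Nash product = (131/2 - 13) * (119/2 - 7)
Step 5: = 105/2 * 105/2 = 11025/4

11025/4


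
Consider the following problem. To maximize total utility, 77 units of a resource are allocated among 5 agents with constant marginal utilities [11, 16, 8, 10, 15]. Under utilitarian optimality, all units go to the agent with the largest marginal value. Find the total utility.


Step 1: The marginal utilities are [11, 16, 8, 10, 15]
Step 2: The highest marginal utility is 16
Step 3: All 77 units go to that agent
Step 4: Total utility = 16 * 77 = 1232

1232


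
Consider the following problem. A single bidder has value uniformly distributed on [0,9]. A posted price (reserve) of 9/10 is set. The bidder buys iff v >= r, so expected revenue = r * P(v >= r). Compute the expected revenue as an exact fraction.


Step 1: Posted price r = 9/10, value support [0,9]
Step 2: P(v >= r) = (9 - 9/10)/9 = 9/10
Step 3: Expected revenue = r * P(v >= r) = 9/10 * 9/10
Step 4: Revenue = 81/100

81/100


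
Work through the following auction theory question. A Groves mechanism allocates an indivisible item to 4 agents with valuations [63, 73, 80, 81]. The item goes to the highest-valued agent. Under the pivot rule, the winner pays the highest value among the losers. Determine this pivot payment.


Step 1: The efficient winner is agent 3 with value 81
Step 2: Other agents' values: [63, 73, 80]
Step 3: Pivot payment = max(others) = 80
Step 4: The winner pays 80

80


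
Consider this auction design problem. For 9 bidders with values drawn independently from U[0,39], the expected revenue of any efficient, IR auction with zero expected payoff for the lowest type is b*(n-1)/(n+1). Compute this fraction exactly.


Step 1: By Revenue Equivalence, expected revenue = b*(n-1)/(n+1)
Step 2: Substituting n = 9, b = 39
Step 3: Revenue = 39*(9-1)/(9+1) = 39*8/10
Step 4: Revenue = 312/10 = 156/5

156/5


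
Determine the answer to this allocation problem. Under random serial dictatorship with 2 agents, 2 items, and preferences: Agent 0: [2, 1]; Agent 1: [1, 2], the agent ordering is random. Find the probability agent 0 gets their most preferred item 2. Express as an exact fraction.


Step 1: Agent 0 wants item 2
Step 2: There are 2 possible orderings of agents
Step 3: In 2 orderings, agent 0 gets item 2
Step 4: Probability = 2/2 = 1

1


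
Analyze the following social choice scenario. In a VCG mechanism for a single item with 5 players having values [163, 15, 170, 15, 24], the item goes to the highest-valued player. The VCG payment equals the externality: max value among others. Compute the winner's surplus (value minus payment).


Step 1: The winner is the agent with the highest value: agent 2 with value 170
Step 2: Values of other agents: [163, 15, 15, 24]
Step 3: VCG payment = max of others' values = 163
Step 4: Surplus = 170 - 163 = 7

7


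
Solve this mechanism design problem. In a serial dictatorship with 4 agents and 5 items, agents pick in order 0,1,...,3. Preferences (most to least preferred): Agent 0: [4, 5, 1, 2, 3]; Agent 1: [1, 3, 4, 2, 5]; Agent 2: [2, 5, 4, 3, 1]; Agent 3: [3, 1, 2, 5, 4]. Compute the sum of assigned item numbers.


Step 1: Agent 0 picks item 4
Step 2: Agent 1 picks item 1
Step 3: Agent 2 picks item 2
Step 4: Agent 3 picks item 3
Step 5: Sum = 4 + 1 + 2 + 3 = 10

10


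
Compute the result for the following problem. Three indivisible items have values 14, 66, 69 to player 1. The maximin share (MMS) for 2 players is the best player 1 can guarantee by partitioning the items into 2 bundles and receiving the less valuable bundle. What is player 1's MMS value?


Step 1: Item values = 14, 66, 69
Step 2: Enumerate all 2-bundle partitions and take the smaller bundle:
  Partition 1: {14} vs {66,69} -> bundles 14, 135; min = 14
  Partition 2: {66} vs {14,69} -> bundles 66, 83; min = 66
  Partition 3: {69} vs {14,66} -> bundles 69, 80; min = 69
Step 3: MMS = max(14, 66, 69) = 69

69


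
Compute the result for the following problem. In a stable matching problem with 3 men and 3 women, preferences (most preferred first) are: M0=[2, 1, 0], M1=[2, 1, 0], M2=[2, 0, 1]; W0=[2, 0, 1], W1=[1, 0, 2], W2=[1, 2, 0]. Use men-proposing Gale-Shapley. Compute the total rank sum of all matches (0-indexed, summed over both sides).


Step 1: Run Gale-Shapley (men propose, women hold best offer):
  M0 proposes to W2; she accepts
  M1 proposes to W2; she switches from M0
  M2 proposes to W2; rejected
  M2 proposes to W0; she accepts
  M0 proposes to W1; she accepts
Step 2: Final matching: W0-M2, W1-M0, W2-M1
Step 3: 0-indexed ranks (man's rank of his match, then woman's): 1 + 0 + 1 + 1 + 0 + 0
Step 4: Total rank sum = 3

3


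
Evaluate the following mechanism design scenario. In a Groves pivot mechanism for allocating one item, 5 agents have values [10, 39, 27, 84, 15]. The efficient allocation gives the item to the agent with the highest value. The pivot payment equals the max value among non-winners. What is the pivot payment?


Step 1: The efficient winner is agent 3 with value 84
Step 2: Other agents' values: [10, 39, 27, 15]
Step 3: Pivot payment = max(others) = 39
Step 4: The winner pays 39

39


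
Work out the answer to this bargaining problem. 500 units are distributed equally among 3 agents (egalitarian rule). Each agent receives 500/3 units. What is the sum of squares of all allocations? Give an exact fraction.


Step 1: Each agent's share = 500/3
Step 2: Square of each share = (500/3)^2 = 250000/9
Step 3: Sum of squares = 3 * 250000/9 = 250000/3

250000/3


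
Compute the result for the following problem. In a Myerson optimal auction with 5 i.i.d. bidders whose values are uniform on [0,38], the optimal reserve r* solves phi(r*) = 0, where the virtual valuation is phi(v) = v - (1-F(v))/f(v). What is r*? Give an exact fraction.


Step 1: For U[0,38], F(v) = v/38 and f(v) = 1/38
Step 2: phi(v) = v - (1 - v/38)/(1/38) = v - (38 - v) = 2v - 38
Step 3: Set phi(r*) = 0: 2r* - 38 = 0
Step 4: r* = 38/2 = 19 (the number of bidders n = 5 does not enter)

19


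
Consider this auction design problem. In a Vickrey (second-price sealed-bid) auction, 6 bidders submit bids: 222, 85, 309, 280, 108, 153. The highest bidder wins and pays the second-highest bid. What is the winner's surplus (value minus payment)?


Step 1: Sort bids in descending order: 309, 280, 222, 153, 108, 85
Step 2: The winning bid is the highest: 309
Step 3: The payment equals the second-highest bid: 280
Step 4: Surplus = winner's bid - payment = 309 - 280 = 29

29


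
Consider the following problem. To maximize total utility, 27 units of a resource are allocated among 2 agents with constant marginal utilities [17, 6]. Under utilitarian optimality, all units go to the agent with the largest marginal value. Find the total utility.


Step 1: The marginal utilities are [17, 6]
Step 2: The highest marginal utility is 17
Step 3: All 27 units go to that agent
Step 4: Total utility = 17 * 27 = 459

459


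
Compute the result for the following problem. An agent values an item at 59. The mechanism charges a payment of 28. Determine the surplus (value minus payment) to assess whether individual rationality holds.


Step 1: Surplus = value - payment = 59 - 28 = 31
Step 2: IR is satisfied (surplus >= 0)

31


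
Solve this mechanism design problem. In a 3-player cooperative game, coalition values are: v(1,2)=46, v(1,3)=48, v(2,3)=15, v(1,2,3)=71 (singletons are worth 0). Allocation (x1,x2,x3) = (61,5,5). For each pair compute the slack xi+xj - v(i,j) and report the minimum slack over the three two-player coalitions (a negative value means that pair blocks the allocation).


Step 1: Slack for coalition (1,2): x1+x2 - v12 = 66 - 46 = 20
Step 2: Slack for coalition (1,3): x1+x3 - v13 = 66 - 48 = 18
Step 3: Slack for coalition (2,3): x2+x3 - v23 = 10 - 15 = -5
Step 4: Minimum slack = min(20, 18, -5) = -5, attained by (2,3); coalition (2,3) can block (slack < 0), so the allocation is not in the core

-5


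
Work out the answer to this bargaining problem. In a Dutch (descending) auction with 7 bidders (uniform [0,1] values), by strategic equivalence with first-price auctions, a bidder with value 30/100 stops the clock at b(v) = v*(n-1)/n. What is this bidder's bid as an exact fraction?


Step 1: Dutch auctions are strategically equivalent to first-price auctions
Step 2: The equilibrium bid is b(v) = v*(n-1)/n
Step 3: b = 3/10 * 6/7
Step 4: b = 9/35

9/35
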